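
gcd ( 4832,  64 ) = 32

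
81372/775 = 81372/775 = 105.00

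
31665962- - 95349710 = 127015672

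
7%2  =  1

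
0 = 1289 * 0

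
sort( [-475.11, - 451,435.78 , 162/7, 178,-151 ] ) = [  -  475.11 ,-451,-151,  162/7, 178, 435.78]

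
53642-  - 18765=72407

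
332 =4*83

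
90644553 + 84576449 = 175221002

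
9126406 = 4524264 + 4602142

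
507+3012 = 3519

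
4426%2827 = 1599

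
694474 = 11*63134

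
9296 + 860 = 10156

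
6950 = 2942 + 4008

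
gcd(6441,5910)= 3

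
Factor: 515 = 5^1*103^1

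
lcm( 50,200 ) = 200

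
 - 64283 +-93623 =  - 157906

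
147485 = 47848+99637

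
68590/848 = 34295/424=80.88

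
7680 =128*60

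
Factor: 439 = 439^1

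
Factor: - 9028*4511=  - 2^2*13^1*37^1 *61^1*347^1 = - 40725308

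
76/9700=19/2425 = 0.01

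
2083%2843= 2083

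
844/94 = 8 + 46/47= 8.98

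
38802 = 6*6467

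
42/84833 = 6/12119 = 0.00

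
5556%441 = 264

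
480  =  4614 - 4134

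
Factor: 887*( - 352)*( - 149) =46521376=   2^5*11^1*149^1*887^1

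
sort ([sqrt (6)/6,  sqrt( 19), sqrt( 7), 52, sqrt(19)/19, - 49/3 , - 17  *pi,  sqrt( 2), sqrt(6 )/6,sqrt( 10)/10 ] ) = [ - 17*pi,-49/3, sqrt(19)/19,sqrt( 10)/10, sqrt( 6) /6, sqrt(6)/6,sqrt(2 ), sqrt(7 ),sqrt( 19 ), 52] 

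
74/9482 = 37/4741 =0.01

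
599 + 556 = 1155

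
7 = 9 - 2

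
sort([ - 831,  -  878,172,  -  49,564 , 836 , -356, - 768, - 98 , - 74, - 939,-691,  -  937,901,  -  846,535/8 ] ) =[ - 939,  -  937,-878 ,-846, - 831,-768, - 691, - 356, - 98, - 74, - 49,535/8, 172,  564,836,901] 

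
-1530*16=  -  24480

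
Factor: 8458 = 2^1 * 4229^1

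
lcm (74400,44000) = 4092000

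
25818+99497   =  125315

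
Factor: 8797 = 19^1*463^1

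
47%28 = 19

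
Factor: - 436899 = -3^1*145633^1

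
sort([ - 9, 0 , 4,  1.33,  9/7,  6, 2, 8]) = [ - 9, 0, 9/7, 1.33,2 , 4, 6,  8 ]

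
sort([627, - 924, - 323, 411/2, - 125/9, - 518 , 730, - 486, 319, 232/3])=[ - 924, - 518, -486, - 323, - 125/9,  232/3, 411/2, 319,627,730]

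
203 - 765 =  - 562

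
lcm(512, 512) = 512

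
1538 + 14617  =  16155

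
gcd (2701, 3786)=1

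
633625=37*17125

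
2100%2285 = 2100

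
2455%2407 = 48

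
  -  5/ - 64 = 5/64  =  0.08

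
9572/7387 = 1 + 2185/7387 = 1.30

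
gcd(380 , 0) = 380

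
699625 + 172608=872233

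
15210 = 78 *195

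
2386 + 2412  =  4798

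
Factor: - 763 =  - 7^1*109^1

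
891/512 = 1 + 379/512 = 1.74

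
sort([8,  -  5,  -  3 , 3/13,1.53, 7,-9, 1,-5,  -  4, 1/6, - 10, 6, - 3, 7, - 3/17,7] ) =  [ - 10, - 9, - 5, -5, - 4 , - 3,-3, - 3/17,1/6, 3/13, 1,1.53 , 6, 7 , 7, 7, 8]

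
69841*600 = 41904600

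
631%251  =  129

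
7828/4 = 1957 = 1957.00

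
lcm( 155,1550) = 1550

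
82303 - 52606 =29697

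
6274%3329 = 2945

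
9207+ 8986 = 18193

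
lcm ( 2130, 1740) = 123540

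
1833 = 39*47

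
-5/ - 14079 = 5/14079 = 0.00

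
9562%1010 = 472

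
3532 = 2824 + 708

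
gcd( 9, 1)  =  1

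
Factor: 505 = 5^1*101^1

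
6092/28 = 217+ 4/7 = 217.57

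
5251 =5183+68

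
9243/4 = 9243/4  =  2310.75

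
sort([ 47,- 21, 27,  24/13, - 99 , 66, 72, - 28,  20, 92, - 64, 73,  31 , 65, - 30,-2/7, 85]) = [ - 99, - 64,-30,- 28, - 21, - 2/7,24/13 , 20,  27 , 31 , 47,65, 66, 72, 73,85,  92 ]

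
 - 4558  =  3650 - 8208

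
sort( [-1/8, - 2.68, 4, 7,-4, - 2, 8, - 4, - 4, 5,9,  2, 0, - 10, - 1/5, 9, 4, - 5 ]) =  [ - 10,- 5, - 4, - 4,-4,-2.68,-2, - 1/5, - 1/8,0, 2,4, 4, 5, 7, 8, 9 , 9 ] 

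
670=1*670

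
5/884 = 5/884 = 0.01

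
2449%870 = 709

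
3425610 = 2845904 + 579706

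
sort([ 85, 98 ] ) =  [ 85,98]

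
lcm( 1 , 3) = 3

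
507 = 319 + 188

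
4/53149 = 4/53149 =0.00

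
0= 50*0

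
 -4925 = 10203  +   - 15128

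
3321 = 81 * 41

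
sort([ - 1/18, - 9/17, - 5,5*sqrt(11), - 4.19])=[ - 5, - 4.19, - 9/17,-1/18 , 5*sqrt(11)]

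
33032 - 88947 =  - 55915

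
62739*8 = 501912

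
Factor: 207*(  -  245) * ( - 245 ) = 12425175 = 3^2 *5^2 * 7^4*23^1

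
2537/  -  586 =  - 5  +  393/586 = -  4.33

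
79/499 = 79/499 =0.16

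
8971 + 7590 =16561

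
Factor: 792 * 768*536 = 326025216  =  2^14*3^3*11^1*67^1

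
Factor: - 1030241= - 1030241^1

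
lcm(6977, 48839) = 48839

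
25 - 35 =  - 10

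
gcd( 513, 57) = 57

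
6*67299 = 403794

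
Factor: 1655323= 1655323^1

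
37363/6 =37363/6= 6227.17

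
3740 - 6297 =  -2557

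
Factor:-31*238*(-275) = 2^1*5^2*7^1*11^1*17^1*31^1 = 2028950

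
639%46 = 41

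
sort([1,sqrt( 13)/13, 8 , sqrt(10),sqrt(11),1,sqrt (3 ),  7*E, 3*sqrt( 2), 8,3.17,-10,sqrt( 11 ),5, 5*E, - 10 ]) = [ - 10, - 10,sqrt( 13 )/13,1,1,sqrt( 3), sqrt(10 ),3.17, sqrt (11 ), sqrt ( 11),3*sqrt( 2 ),5, 8,8,5* E,7*E ]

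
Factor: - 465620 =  - 2^2*5^1*31^1*751^1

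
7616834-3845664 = 3771170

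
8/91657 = 8/91657 = 0.00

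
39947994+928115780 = 968063774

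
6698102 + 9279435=15977537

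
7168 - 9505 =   -  2337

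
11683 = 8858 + 2825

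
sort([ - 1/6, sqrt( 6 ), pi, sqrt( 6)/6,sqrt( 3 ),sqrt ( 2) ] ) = [ - 1/6, sqrt(6)/6, sqrt(2),  sqrt( 3),sqrt( 6 ), pi]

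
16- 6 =10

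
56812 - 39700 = 17112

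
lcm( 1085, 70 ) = 2170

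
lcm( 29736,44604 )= 89208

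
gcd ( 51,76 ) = 1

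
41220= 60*687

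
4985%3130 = 1855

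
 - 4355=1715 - 6070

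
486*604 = 293544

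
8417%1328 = 449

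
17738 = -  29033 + 46771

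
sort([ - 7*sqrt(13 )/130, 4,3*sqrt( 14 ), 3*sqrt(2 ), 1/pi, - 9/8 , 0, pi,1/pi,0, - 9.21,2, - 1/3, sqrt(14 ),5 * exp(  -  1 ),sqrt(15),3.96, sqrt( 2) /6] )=[  -  9.21,  -  9/8, - 1/3, - 7*sqrt (13)/130,  0,0,sqrt(2)/6,1/pi,1/pi,5 * exp(  -  1 ),2, pi, sqrt( 14 ),sqrt (15),3.96,4,3 * sqrt( 2 ),3*sqrt (14 )]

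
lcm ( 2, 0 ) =0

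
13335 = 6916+6419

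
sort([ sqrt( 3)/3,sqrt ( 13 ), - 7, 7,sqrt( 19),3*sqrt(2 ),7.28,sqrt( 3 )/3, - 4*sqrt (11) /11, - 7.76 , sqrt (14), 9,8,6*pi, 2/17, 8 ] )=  [ - 7.76, - 7, - 4*sqrt( 11 )/11,2/17, sqrt(3)/3, sqrt(3)/3,sqrt(13 ),  sqrt( 14 ),3 * sqrt( 2), sqrt(19),7,7.28,8, 8,9, 6*pi]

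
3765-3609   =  156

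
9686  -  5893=3793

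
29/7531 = 29/7531 = 0.00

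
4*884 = 3536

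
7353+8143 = 15496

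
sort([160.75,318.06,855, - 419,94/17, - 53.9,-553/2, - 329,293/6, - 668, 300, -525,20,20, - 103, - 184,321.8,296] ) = [ -668, - 525, - 419, - 329, - 553/2, - 184, - 103, - 53.9,94/17,20,20,293/6  ,  160.75,296,300,318.06,321.8,855]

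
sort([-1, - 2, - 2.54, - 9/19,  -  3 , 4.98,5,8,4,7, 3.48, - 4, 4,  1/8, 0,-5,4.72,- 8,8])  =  [ - 8 , - 5, - 4, - 3, - 2.54, - 2, - 1, - 9/19,0, 1/8, 3.48, 4, 4, 4.72, 4.98,5, 7, 8 , 8]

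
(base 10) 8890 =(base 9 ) 13167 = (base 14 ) 3350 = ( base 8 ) 21272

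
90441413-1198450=89242963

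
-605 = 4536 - 5141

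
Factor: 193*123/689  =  23739/689 = 3^1*13^( - 1)*41^1*53^(  -  1 )*193^1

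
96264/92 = 24066/23= 1046.35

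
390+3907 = 4297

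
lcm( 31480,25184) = 125920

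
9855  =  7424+2431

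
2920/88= 33+ 2/11 =33.18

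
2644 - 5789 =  - 3145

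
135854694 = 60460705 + 75393989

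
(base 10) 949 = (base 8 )1665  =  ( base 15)434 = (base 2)1110110101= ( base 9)1264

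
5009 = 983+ 4026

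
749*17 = 12733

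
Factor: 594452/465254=2^1*421^1*659^( - 1) = 842/659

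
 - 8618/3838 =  - 4309/1919=- 2.25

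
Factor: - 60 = -2^2*3^1*5^1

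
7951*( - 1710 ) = -13596210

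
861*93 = 80073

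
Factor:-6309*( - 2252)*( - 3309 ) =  - 47013835212 = - 2^2* 3^3 * 563^1*701^1*1103^1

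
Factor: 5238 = 2^1*3^3*97^1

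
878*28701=25199478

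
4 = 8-4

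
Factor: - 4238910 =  - 2^1*3^2* 5^1*13^1*3623^1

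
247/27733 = 247/27733  =  0.01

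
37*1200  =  44400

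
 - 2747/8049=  - 2747/8049 = - 0.34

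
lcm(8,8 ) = 8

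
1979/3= 1979/3  =  659.67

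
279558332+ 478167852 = 757726184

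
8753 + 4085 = 12838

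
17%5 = 2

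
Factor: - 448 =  - 2^6*7^1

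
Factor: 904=2^3*113^1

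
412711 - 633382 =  - 220671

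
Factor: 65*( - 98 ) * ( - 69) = 2^1*3^1*5^1*7^2*13^1*23^1 = 439530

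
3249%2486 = 763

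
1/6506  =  1/6506 = 0.00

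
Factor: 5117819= 7^1*731117^1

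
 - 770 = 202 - 972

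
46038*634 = 29188092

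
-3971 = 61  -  4032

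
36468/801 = 45 + 47/89 = 45.53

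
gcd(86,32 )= 2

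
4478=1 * 4478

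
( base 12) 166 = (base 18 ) C6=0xDE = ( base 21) AC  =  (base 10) 222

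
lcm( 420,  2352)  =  11760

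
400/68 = 100/17 = 5.88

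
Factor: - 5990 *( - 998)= 5978020 = 2^2*5^1*499^1*599^1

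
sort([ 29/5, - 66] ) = [-66,29/5]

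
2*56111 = 112222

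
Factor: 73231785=3^2 * 5^1*11^1*337^1*439^1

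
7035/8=879 + 3/8 = 879.38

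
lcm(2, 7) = 14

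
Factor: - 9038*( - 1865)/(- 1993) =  -2^1 * 5^1*373^1 *1993^( -1 )*4519^1 = - 16855870/1993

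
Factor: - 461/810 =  - 2^( - 1)*3^( - 4 )*5^( - 1 )*461^1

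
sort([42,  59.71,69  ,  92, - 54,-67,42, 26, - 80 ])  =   [-80, - 67 , - 54,26, 42,42, 59.71,69, 92]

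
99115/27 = 99115/27 = 3670.93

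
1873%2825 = 1873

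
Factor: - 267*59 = -15753  =  - 3^1*59^1*89^1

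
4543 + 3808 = 8351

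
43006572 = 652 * 65961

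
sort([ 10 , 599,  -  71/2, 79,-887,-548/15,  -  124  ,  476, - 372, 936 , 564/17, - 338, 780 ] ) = [ - 887,-372, - 338,  -  124, - 548/15,-71/2, 10, 564/17, 79,476,599, 780,936 ]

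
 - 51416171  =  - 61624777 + 10208606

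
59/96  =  59/96 = 0.61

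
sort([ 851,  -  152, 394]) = [ - 152,394,  851] 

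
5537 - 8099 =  - 2562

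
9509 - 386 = 9123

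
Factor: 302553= 3^2*33617^1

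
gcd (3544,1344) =8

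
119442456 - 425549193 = -306106737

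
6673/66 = 6673/66=101.11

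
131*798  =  104538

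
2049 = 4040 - 1991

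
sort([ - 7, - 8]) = [ - 8 , - 7]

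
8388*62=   520056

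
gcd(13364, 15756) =52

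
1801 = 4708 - 2907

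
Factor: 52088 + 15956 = 68044 = 2^2*17011^1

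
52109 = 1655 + 50454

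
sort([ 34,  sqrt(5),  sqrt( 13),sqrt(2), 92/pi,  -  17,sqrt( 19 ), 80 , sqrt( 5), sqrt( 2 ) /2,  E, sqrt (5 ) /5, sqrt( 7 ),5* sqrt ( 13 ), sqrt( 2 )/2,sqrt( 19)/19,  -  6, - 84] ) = [-84,  -  17,-6,sqrt( 19)/19, sqrt(5)/5, sqrt ( 2)/2, sqrt (2 ) /2 , sqrt (2), sqrt (5 ), sqrt( 5 ), sqrt( 7 ), E,sqrt( 13),  sqrt( 19), 5*sqrt( 13) , 92/pi,34, 80 ]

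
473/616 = 43/56 =0.77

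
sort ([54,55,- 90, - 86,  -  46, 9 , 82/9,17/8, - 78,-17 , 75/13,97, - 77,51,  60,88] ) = [- 90 , - 86, - 78, -77, - 46, - 17,17/8, 75/13, 9,82/9,51,  54,  55,60 , 88, 97]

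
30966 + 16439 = 47405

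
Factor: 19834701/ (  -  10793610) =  - 2^( - 1 )  *3^( - 1 )*5^( - 1)*37^1*119929^ ( - 1) * 178691^1   =  -6611567/3597870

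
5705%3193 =2512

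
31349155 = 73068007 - 41718852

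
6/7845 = 2/2615 = 0.00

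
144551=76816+67735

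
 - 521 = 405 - 926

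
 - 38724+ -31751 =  - 70475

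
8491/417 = 20 + 151/417 = 20.36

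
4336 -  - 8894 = 13230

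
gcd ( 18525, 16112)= 19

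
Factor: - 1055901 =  - 3^1*7^2*11^1*653^1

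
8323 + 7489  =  15812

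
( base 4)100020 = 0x408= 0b10000001000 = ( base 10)1032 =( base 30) 14C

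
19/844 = 19/844 = 0.02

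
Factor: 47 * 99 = 3^2*11^1*47^1  =  4653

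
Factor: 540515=5^1*17^1*6359^1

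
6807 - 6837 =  - 30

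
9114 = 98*93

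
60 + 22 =82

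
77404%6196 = 3052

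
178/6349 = 178/6349 = 0.03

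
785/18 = 785/18 = 43.61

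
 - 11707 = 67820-79527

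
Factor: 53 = 53^1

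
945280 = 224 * 4220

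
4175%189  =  17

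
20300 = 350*58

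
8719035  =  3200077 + 5518958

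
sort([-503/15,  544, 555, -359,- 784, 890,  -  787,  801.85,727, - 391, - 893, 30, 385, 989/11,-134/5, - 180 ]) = [ - 893, - 787, - 784, - 391, - 359, - 180,-503/15,-134/5,30, 989/11,385,544,555,727 , 801.85, 890 ] 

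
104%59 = 45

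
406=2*203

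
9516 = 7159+2357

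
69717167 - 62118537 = 7598630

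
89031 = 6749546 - 6660515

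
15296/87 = 175 + 71/87 = 175.82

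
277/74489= 277/74489 =0.00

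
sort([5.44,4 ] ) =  [ 4 , 5.44 ]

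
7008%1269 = 663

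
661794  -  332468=329326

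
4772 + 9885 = 14657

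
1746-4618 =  - 2872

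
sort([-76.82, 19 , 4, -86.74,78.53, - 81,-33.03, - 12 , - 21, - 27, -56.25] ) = [ - 86.74, - 81 , - 76.82, - 56.25, - 33.03, - 27, - 21, - 12, 4,  19,78.53]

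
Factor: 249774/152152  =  939/572 = 2^ ( - 2) * 3^1* 11^( -1 )*13^(-1 )*313^1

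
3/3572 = 3/3572=0.00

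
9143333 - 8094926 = 1048407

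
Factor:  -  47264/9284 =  - 56/11  =  - 2^3*7^1*11^( - 1)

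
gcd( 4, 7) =1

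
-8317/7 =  - 1189  +  6/7 = -  1188.14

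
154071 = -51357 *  ( - 3 ) 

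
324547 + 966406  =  1290953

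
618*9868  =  6098424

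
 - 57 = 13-70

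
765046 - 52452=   712594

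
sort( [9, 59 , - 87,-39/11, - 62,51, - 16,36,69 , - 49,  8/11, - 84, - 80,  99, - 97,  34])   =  [-97 , - 87, - 84,-80,  -  62, - 49, - 16,- 39/11, 8/11, 9,34,  36,51,59,69,99] 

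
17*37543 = 638231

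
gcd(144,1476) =36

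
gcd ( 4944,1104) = 48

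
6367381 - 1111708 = 5255673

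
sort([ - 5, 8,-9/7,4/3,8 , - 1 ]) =[- 5, - 9/7,  -  1,4/3,8,8 ] 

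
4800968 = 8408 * 571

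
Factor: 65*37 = 5^1*13^1*37^1= 2405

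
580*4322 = 2506760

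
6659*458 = 3049822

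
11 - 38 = - 27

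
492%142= 66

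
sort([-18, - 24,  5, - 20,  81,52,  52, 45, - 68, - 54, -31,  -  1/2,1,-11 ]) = [-68 ,  -  54, - 31,  -  24 , - 20,  -  18, - 11,- 1/2,1,5,45, 52, 52,81]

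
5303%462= 221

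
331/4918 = 331/4918 = 0.07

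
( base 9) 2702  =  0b11111101011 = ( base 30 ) 27H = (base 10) 2027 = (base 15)902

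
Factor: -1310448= - 2^4*3^1*23^1*1187^1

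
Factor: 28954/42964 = 2^( - 1)*23^( - 1 )*31^1 =31/46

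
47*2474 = 116278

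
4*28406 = 113624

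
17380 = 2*8690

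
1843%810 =223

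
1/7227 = 1/7227 = 0.00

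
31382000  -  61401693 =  - 30019693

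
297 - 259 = 38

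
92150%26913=11411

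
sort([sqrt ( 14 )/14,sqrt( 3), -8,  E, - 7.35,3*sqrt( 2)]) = [ - 8, - 7.35,  sqrt ( 14 )/14,sqrt( 3 ) , E, 3*sqrt (2 )]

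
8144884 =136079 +8008805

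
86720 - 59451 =27269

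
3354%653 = 89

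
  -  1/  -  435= 1/435 = 0.00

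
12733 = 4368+8365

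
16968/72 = 235 + 2/3 = 235.67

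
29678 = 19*1562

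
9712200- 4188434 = 5523766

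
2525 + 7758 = 10283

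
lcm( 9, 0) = 0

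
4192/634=2096/317 = 6.61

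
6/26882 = 3/13441=0.00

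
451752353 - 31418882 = 420333471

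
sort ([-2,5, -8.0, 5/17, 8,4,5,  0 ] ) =[ - 8.0, - 2,0,5/17,4 , 5,5,8] 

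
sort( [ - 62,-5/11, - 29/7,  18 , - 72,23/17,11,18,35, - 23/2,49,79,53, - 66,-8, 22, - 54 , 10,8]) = [ - 72,-66, - 62, - 54, - 23/2,-8, - 29/7, - 5/11,23/17, 8,10, 11,18,  18 , 22, 35, 49 , 53, 79]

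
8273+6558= 14831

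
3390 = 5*678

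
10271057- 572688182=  - 562417125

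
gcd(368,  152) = 8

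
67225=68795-1570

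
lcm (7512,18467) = 443208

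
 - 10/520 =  - 1 + 51/52 = -0.02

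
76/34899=76/34899 = 0.00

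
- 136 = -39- 97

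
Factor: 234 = 2^1*3^2*13^1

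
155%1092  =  155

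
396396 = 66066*6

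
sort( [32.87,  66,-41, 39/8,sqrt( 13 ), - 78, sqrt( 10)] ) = [-78, - 41, sqrt(10) , sqrt( 13 ), 39/8, 32.87, 66 ] 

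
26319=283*93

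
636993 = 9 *70777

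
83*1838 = 152554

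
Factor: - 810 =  - 2^1*3^4*5^1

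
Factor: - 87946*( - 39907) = 2^1*7^1*5701^1*43973^1 = 3509661022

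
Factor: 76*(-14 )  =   - 2^3*7^1*19^1= - 1064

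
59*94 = 5546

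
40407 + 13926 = 54333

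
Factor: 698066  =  2^1 * 41^1*8513^1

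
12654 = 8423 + 4231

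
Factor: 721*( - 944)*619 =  - 421306256 = - 2^4*7^1*59^1*103^1 * 619^1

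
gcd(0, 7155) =7155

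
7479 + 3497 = 10976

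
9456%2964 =564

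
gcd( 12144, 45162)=6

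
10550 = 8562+1988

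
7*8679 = 60753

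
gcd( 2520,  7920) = 360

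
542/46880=271/23440 = 0.01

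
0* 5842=0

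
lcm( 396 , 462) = 2772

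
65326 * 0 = 0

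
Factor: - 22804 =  - 2^2*5701^1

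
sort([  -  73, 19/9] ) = [ - 73,19/9]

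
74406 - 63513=10893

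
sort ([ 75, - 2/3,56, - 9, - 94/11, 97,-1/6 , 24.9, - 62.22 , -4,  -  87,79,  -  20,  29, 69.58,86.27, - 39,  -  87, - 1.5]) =[-87,  -  87, - 62.22, - 39, -20, - 9, - 94/11,-4, - 1.5,-2/3,-1/6 , 24.9, 29, 56, 69.58,75, 79,86.27, 97]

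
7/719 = 7/719=0.01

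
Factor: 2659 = 2659^1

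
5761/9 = 5761/9 = 640.11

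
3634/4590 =1817/2295 = 0.79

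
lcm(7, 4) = 28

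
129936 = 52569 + 77367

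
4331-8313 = - 3982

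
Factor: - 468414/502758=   -  491/527 = - 17^( - 1)*31^(-1)*491^1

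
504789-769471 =-264682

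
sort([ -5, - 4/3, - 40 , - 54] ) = [-54 ,  -  40, - 5,  -  4/3 ]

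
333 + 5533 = 5866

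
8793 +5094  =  13887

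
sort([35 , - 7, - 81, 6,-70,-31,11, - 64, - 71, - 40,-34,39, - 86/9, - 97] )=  [ - 97,  -  81,  -  71, - 70 , - 64, - 40, - 34,  -  31, - 86/9, - 7, 6,11,35, 39] 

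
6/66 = 1/11 = 0.09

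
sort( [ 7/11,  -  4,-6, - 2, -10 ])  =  [  -  10,-6, - 4,-2, 7/11]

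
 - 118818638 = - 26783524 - 92035114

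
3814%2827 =987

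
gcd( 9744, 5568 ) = 1392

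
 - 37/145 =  -1 + 108/145 =- 0.26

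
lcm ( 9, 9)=9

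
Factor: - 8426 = - 2^1*11^1*383^1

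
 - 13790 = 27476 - 41266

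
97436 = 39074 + 58362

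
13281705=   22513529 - 9231824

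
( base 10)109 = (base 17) 67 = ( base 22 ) 4L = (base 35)34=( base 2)1101101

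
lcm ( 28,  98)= 196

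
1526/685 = 2 + 156/685 = 2.23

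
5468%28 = 8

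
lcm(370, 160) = 5920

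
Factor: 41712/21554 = 2^3*3^1*11^1*13^( - 1) * 79^1*829^( - 1 ) = 20856/10777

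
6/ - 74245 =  - 1 +74239/74245 = -0.00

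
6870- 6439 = 431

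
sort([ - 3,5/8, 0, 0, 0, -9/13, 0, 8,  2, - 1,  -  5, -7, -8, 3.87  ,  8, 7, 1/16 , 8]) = [ - 8, - 7, - 5, - 3, - 1,  -  9/13,0, 0,0, 0, 1/16 , 5/8, 2, 3.87, 7 , 8, 8,8]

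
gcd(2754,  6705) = 9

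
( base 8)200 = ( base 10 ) 128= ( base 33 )3T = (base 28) 4g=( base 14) 92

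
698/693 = 1 + 5/693 = 1.01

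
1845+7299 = 9144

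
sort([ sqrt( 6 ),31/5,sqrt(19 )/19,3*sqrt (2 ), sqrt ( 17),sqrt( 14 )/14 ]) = [sqrt (19)/19, sqrt( 14 ) /14,sqrt (6 ),sqrt(17),3*sqrt(2), 31/5]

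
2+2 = 4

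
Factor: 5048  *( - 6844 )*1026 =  - 2^6*3^3 * 19^1*29^1*59^1*631^1 = - 35446773312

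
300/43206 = 50/7201=0.01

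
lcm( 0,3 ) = 0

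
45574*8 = 364592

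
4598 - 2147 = 2451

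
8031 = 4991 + 3040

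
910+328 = 1238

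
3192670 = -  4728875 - -7921545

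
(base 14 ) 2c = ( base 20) 20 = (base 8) 50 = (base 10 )40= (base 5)130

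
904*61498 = 55594192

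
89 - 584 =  - 495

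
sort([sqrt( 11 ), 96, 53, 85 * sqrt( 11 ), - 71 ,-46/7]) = [ - 71, - 46/7, sqrt( 11 ), 53,  96, 85 * sqrt(11 )]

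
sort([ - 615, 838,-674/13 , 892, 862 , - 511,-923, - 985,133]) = [  -  985,  -  923, - 615,-511, - 674/13,133,838,862,892]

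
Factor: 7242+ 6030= 13272 = 2^3 * 3^1* 7^1 * 79^1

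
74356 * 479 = 35616524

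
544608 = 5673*96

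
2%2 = 0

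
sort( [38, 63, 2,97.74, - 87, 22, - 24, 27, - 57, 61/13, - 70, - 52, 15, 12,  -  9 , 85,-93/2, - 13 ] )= [ - 87, - 70, - 57, - 52,- 93/2, - 24, - 13, - 9,  2, 61/13, 12 , 15,  22, 27, 38, 63, 85, 97.74 ]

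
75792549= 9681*7829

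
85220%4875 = 2345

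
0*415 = 0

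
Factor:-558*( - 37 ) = 2^1*3^2 * 31^1 * 37^1 = 20646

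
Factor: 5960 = 2^3*5^1  *149^1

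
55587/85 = 55587/85 = 653.96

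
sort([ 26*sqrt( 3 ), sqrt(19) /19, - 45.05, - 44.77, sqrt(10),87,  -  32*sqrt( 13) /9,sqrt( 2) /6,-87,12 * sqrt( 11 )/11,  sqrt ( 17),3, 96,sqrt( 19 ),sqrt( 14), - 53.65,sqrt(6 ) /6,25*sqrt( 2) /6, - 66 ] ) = [-87, - 66, - 53.65,-45.05 , - 44.77,-32*sqrt( 13 )/9,sqrt( 19 ) /19,sqrt( 2) /6,sqrt(6)/6,3, sqrt (10), 12*sqrt( 11)/11,sqrt( 14) , sqrt( 17 ),sqrt( 19 ),25* sqrt( 2 ) /6, 26*sqrt( 3),87 , 96 ]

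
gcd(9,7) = 1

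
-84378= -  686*123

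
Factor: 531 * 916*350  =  2^3*3^2*5^2 * 7^1*59^1*229^1 = 170238600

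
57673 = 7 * 8239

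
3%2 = 1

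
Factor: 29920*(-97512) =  - 2917559040 = - 2^8*3^1*5^1*11^1*17^2 * 239^1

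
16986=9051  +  7935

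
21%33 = 21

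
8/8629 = 8/8629= 0.00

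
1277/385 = 1277/385 = 3.32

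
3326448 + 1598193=4924641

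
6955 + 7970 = 14925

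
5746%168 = 34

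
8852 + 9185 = 18037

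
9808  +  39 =9847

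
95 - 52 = 43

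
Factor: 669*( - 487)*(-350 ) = 114031050 = 2^1*3^1*5^2*7^1*223^1*487^1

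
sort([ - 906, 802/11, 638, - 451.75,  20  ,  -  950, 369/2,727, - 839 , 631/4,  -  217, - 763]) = [-950,  -  906,  -  839,-763, - 451.75, -217, 20, 802/11,631/4,369/2,  638,727 ]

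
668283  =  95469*7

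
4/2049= 4/2049 = 0.00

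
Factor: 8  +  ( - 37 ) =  - 29 = -  29^1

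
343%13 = 5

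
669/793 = 669/793=0.84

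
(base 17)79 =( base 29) 4c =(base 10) 128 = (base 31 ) 44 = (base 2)10000000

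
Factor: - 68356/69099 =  - 2^2*3^( - 1 )*23^1*31^( - 1)=- 92/93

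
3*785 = 2355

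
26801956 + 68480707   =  95282663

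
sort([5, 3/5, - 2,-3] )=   [ - 3, - 2 , 3/5,5]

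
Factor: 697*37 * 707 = 18232823= 7^1*17^1*37^1*41^1*101^1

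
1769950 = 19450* 91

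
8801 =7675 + 1126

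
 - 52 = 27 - 79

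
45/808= 45/808 = 0.06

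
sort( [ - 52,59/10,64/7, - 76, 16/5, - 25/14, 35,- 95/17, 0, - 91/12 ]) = [ - 76, - 52, - 91/12, - 95/17,  -  25/14 , 0,16/5,59/10, 64/7,35 ]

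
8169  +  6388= 14557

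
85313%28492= 28329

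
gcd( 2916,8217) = 9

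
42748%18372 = 6004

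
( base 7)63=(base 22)21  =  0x2D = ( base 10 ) 45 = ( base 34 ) 1b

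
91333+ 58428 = 149761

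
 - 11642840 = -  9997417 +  - 1645423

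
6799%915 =394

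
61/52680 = 61/52680 = 0.00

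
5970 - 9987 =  - 4017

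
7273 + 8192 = 15465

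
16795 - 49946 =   -  33151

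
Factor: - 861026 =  - 2^1*430513^1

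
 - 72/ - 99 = 8/11 = 0.73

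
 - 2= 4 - 6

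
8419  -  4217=4202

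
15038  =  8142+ 6896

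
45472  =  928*49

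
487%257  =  230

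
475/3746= 475/3746 = 0.13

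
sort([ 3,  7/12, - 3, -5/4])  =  [ - 3, - 5/4,7/12,3] 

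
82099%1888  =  915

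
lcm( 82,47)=3854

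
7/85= 7/85=0.08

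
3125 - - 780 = 3905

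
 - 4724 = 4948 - 9672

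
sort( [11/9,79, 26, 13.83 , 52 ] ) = [ 11/9, 13.83,  26,52,  79 ] 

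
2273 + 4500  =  6773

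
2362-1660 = 702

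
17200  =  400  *43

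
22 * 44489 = 978758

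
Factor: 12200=2^3*5^2*61^1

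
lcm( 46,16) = 368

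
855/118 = 7 +29/118 = 7.25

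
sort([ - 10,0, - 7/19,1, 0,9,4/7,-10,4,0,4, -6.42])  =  [ - 10 , - 10, - 6.42,-7/19,0,0,0,4/7,1,4, 4, 9]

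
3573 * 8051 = 28766223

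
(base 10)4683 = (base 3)20102110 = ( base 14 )19C7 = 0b1001001001011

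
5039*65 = 327535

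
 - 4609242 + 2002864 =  - 2606378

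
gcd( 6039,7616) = 1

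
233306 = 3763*62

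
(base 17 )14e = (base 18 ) 12b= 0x173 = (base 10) 371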